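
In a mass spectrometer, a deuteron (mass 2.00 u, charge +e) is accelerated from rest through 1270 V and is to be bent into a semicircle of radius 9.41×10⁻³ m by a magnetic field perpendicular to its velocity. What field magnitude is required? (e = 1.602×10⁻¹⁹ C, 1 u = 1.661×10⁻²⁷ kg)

B ≈ 0.771 T

v = √(2|q|V/m) = √(2·1.602×10⁻¹⁹·1270/3.322×10⁻²⁷) ≈ 3.500×10⁵ m/s.
B = mv/(|q|r) = (3.322×10⁻²⁷)(3.500×10⁵)/((1.602×10⁻¹⁹)(9.41×10⁻³)) ≈ 0.771 T.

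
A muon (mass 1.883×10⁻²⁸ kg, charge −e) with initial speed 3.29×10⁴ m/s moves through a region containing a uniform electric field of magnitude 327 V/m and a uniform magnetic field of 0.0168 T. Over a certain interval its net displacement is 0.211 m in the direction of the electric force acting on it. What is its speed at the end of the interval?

v_f ≈ 3.44×10⁵ m/s

B does no work; ΔKE = |q|E d.
½mv_f² = ½mv₀² + |q|Ed = ½(1.883×10⁻²⁸)(3.29×10⁴)² + (1.602×10⁻¹⁹)(327)(0.211) ≈ 1.019×10⁻¹⁹ J + 1.105×10⁻¹⁷ J ≈ 1.116×10⁻¹⁷ J.
v_f = √(2·1.116×10⁻¹⁷/1.883×10⁻²⁸) ≈ 3.44×10⁵ m/s.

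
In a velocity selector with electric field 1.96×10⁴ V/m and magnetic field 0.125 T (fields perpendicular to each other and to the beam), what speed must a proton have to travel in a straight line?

Straight-line motion ⇒ electric and magnetic forces cancel, so E = vB.
v = E/B = 1.96×10⁴/0.125 = 1.57×10⁵ m/s.

v = 1.57×10⁵ m/s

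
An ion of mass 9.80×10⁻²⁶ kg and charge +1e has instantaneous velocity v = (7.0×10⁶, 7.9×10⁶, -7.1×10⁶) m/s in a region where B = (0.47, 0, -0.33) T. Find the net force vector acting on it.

F ≈ (-4.18×10⁻¹³, -1.65×10⁻¹³, -5.95×10⁻¹³) N

v×B = (-2.61×10⁶, -1.03×10⁶, -3.71×10⁶) N/C.
F = q v×B = (1.602×10⁻¹⁹ C)·(-2.61×10⁶, -1.03×10⁶, -3.71×10⁶) = (-4.18×10⁻¹³, -1.65×10⁻¹³, -5.95×10⁻¹³) N.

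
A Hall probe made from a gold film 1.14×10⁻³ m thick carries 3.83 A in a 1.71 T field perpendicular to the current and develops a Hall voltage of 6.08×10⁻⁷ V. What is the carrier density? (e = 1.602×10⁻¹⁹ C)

n ≈ 5.90×10²⁸ m⁻³

From V_H = IB/(n e t), n = IB/(V_H e t).
n = (3.83)(1.71)/((6.08×10⁻⁷)(1.602×10⁻¹⁹)(1.14×10⁻³)) ≈ 5.90×10²⁸ m⁻³.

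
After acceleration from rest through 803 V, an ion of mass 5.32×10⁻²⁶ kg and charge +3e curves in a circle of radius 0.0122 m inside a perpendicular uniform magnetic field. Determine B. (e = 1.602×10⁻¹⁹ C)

v = √(2|q|V/m) = √(2·4.806×10⁻¹⁹·803/5.32×10⁻²⁶) ≈ 1.205×10⁵ m/s.
B = mv/(|q|r) = (5.32×10⁻²⁶)(1.205×10⁵)/((4.806×10⁻¹⁹)(0.0122)) ≈ 1.09 T.

B ≈ 1.09 T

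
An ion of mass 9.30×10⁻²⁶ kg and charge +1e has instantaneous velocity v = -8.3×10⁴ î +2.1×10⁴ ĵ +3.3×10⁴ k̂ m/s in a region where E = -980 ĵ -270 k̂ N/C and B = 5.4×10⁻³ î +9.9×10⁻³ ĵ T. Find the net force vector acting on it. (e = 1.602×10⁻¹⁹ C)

F ≈ (-5.23×10⁻¹⁷, -1.28×10⁻¹⁶, -1.93×10⁻¹⁶) N

v×B = (-327, 178, -935) N/C.
E + v×B = (-327, -802, -1210) N/C.
F = q(E + v×B) = (1.602×10⁻¹⁹ C)·(-327, -802, -1210) = (-5.23×10⁻¹⁷, -1.28×10⁻¹⁶, -1.93×10⁻¹⁶) N.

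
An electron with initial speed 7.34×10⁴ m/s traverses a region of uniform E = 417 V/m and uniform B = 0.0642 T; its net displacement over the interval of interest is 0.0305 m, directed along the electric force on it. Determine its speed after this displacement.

v_f ≈ 2.12×10⁶ m/s

B does no work; ΔKE = |q|E d.
½mv_f² = ½mv₀² + |q|Ed = ½(9.109×10⁻³¹)(7.34×10⁴)² + (1.602×10⁻¹⁹)(417)(0.0305) ≈ 2.454×10⁻²¹ J + 2.038×10⁻¹⁸ J ≈ 2.040×10⁻¹⁸ J.
v_f = √(2·2.040×10⁻¹⁸/9.109×10⁻³¹) ≈ 2.12×10⁶ m/s.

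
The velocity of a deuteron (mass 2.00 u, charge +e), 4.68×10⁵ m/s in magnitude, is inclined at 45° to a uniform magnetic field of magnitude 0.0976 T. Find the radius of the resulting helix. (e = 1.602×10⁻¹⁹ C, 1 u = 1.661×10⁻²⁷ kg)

r ≈ 0.0703 m

v⊥ = v sinθ = 4.68×10⁵·sin45° ≈ 3.309×10⁵ m/s.
r = m v⊥/(|q|B) = (3.322×10⁻²⁷)(3.309×10⁵)/((1.602×10⁻¹⁹)(0.0976)) ≈ 0.0703 m.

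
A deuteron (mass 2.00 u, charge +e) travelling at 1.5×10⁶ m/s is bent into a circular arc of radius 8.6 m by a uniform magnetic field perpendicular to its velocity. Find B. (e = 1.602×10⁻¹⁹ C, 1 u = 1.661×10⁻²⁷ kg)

B ≈ 3.6×10⁻³ T

From |q|vB = mv²/r, B = mv/(|q|r).
B = (3.322×10⁻²⁷)(1.5×10⁶)/((1.602×10⁻¹⁹)(8.6)) ≈ 3.6×10⁻³ T.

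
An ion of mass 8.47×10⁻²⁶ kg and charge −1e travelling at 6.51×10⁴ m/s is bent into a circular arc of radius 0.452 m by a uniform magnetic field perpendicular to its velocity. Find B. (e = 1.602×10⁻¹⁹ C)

From |q|vB = mv²/r, B = mv/(|q|r).
B = (8.47×10⁻²⁶)(6.51×10⁴)/((1.602×10⁻¹⁹)(0.452)) ≈ 0.0761 T.

B ≈ 0.0761 T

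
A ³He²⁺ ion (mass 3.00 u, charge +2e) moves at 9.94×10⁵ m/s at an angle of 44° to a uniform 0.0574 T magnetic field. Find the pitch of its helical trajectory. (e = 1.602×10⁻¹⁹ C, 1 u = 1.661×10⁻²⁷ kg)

v∥ = v cosθ = 9.94×10⁵·cos44° ≈ 7.150×10⁵ m/s.
T = 2πm/(|q|B) = 2π(4.983×10⁻²⁷)/((3.204×10⁻¹⁹)(0.0574)) ≈ 1.702×10⁻⁶ s.
pitch = v∥ T = (7.150×10⁵)(1.702×10⁻⁶) ≈ 1.22 m.

p ≈ 1.22 m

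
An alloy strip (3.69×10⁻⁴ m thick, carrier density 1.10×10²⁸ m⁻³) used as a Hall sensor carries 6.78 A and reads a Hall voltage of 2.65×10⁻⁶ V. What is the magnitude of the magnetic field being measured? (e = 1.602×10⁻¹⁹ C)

B ≈ 0.254 T

From V_H = IB/(n e t), B = V_H n e t / I.
B = (2.65×10⁻⁶)(1.10×10²⁸)(1.602×10⁻¹⁹)(3.69×10⁻⁴)/6.78 ≈ 0.254 T.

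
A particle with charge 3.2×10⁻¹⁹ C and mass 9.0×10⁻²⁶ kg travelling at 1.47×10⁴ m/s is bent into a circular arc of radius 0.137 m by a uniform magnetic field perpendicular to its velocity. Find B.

B ≈ 0.0302 T

From |q|vB = mv²/r, B = mv/(|q|r).
B = (9.0×10⁻²⁶)(1.47×10⁴)/((3.2×10⁻¹⁹)(0.137)) ≈ 0.0302 T.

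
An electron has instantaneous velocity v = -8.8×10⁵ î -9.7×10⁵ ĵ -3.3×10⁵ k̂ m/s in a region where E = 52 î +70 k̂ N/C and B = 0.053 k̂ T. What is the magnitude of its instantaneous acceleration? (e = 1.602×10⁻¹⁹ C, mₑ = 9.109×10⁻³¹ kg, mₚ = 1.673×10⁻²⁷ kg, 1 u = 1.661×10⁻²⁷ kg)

v×B = (-5.14×10⁴, 4.66×10⁴, 0) N/C.
E + v×B = (-5.14×10⁴, 4.66×10⁴, 70.0) N/C.
F = q(E + v×B) = (−1.602×10⁻¹⁹ C)·(-5.14×10⁴, 4.66×10⁴, 70.0) = (8.23×10⁻¹⁵, -7.47×10⁻¹⁵, -1.12×10⁻¹⁷) N.
|a| = |F|/m = 1.111×10⁻¹⁴/9.109×10⁻³¹ ≈ 1.22×10¹⁶ m/s².

|a| ≈ 1.22×10¹⁶ m/s²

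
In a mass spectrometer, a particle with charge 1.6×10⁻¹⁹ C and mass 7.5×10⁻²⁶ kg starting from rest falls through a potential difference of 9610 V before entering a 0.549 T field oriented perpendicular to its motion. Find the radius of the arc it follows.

r ≈ 0.173 m

Acceleration: |q|V = ½mv² ⇒ v = √(2|q|V/m) = √(2·1.6×10⁻¹⁹·9610/7.5×10⁻²⁶) ≈ 2.025×10⁵ m/s.
In the field: r = mv/(|q|B) = (7.5×10⁻²⁶)(2.025×10⁵)/((1.6×10⁻¹⁹)(0.549)) ≈ 0.173 m.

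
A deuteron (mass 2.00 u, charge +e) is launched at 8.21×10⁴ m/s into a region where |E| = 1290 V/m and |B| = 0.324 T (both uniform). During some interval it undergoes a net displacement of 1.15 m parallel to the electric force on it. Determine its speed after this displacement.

v_f ≈ 3.87×10⁵ m/s

B does no work; ΔKE = |q|E d.
½mv_f² = ½mv₀² + |q|Ed = ½(3.322×10⁻²⁷)(8.21×10⁴)² + (1.602×10⁻¹⁹)(1290)(1.15) ≈ 1.120×10⁻¹⁷ J + 2.377×10⁻¹⁶ J ≈ 2.489×10⁻¹⁶ J.
v_f = √(2·2.489×10⁻¹⁶/3.322×10⁻²⁷) ≈ 3.87×10⁵ m/s.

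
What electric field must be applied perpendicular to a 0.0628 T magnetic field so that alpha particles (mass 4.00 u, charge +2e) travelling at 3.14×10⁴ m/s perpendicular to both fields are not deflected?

For straight-line motion qE = qvB, so E = vB.
E = 3.14×10⁴ × 0.0628 = 1970 V/m.

E = 1970 V/m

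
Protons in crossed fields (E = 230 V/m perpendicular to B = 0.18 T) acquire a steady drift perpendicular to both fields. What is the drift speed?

v_d ≈ 1300 m/s

In crossed fields the guiding centre drifts at v_d = |E×B|/B² = E/B, independent of charge and mass.
v_d = 230/0.18 = 1300 m/s.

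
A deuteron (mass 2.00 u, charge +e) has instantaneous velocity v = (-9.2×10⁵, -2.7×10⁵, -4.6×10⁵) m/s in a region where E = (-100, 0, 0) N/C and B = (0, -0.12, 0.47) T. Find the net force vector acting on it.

v×B = (-1.82×10⁵, 4.32×10⁵, 1.10×10⁵) N/C.
E + v×B = (-1.82×10⁵, 4.32×10⁵, 1.10×10⁵) N/C.
F = q(E + v×B) = (1.602×10⁻¹⁹ C)·(-1.82×10⁵, 4.32×10⁵, 1.10×10⁵) = (-2.92×10⁻¹⁴, 6.93×10⁻¹⁴, 1.77×10⁻¹⁴) N.

F ≈ (-2.92×10⁻¹⁴, 6.93×10⁻¹⁴, 1.77×10⁻¹⁴) N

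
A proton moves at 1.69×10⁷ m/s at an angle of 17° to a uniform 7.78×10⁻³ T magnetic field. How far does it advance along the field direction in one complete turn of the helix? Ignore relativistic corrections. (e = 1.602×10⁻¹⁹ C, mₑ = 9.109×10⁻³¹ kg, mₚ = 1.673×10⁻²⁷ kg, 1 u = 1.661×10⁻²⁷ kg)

p ≈ 136 m

v∥ = v cosθ = 1.69×10⁷·cos17° ≈ 1.616×10⁷ m/s.
T = 2πm/(|q|B) = 2π(1.673×10⁻²⁷)/((1.602×10⁻¹⁹)(7.78×10⁻³)) ≈ 8.434×10⁻⁶ s.
pitch = v∥ T = (1.616×10⁷)(8.434×10⁻⁶) ≈ 136 m.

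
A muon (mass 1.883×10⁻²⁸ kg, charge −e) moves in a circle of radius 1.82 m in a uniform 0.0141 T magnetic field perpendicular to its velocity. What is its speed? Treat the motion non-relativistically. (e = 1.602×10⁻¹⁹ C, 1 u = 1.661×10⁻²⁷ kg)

v ≈ 2.18×10⁷ m/s

From |q|vB = mv²/r, v = |q|Br/m.
v = (1.602×10⁻¹⁹)(0.0141)(1.82)/1.883×10⁻²⁸ ≈ 2.18×10⁷ m/s.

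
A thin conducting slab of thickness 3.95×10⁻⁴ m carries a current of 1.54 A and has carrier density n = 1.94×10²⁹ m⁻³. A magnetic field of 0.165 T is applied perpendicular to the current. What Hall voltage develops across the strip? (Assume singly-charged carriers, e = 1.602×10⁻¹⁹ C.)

V_H = IB/(n e t).
V_H = (1.54)(0.165)/((1.94×10²⁹)(1.602×10⁻¹⁹)(3.95×10⁻⁴)) ≈ 2.07×10⁻⁸ V.

V_H ≈ 2.07×10⁻⁸ V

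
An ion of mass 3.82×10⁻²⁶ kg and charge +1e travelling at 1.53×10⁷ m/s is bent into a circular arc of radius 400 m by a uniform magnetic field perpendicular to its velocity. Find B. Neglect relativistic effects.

From |q|vB = mv²/r, B = mv/(|q|r).
B = (3.82×10⁻²⁶)(1.53×10⁷)/((1.602×10⁻¹⁹)(400)) ≈ 9.12×10⁻³ T.

B ≈ 9.12×10⁻³ T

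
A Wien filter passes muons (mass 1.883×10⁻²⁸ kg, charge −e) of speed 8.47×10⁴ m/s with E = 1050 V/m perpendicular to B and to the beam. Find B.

B = 0.0124 T

Balance of forces in the selector: qE = qvB ⇒ B = E/v.
B = 1050/8.47×10⁴ = 0.0124 T.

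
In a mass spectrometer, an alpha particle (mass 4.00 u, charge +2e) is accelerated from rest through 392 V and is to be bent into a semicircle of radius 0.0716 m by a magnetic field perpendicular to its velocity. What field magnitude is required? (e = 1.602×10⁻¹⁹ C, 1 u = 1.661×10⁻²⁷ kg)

B ≈ 0.0563 T

v = √(2|q|V/m) = √(2·3.204×10⁻¹⁹·392/6.644×10⁻²⁷) ≈ 1.944×10⁵ m/s.
B = mv/(|q|r) = (6.644×10⁻²⁷)(1.944×10⁵)/((3.204×10⁻¹⁹)(0.0716)) ≈ 0.0563 T.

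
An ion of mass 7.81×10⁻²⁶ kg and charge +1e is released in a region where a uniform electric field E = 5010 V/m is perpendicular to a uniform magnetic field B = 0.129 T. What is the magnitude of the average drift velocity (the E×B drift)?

v_d ≈ 3.88×10⁴ m/s

The steady drift has the magnetic force balancing the electric force, so v_d = E/B.
v_d = 5010/0.129 = 3.88×10⁴ m/s.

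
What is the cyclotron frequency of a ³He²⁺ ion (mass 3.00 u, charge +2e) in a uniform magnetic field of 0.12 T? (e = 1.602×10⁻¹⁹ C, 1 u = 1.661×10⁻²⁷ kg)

f ≈ 1.2×10⁶ Hz

f = |q|B/(2πm).
f = (3.204×10⁻¹⁹)(0.12)/(2π·4.983×10⁻²⁷) ≈ 1.2×10⁶ Hz.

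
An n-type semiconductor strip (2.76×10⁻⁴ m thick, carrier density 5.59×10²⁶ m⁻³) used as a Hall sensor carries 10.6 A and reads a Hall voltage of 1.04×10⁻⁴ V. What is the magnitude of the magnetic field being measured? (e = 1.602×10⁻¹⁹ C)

B ≈ 0.242 T

From V_H = IB/(n e t), B = V_H n e t / I.
B = (1.04×10⁻⁴)(5.59×10²⁶)(1.602×10⁻¹⁹)(2.76×10⁻⁴)/10.6 ≈ 0.242 T.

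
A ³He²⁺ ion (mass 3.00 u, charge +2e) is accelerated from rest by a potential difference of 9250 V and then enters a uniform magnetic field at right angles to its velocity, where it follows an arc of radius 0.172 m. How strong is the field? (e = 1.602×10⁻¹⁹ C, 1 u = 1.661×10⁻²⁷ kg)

v = √(2|q|V/m) = √(2·3.204×10⁻¹⁹·9250/4.983×10⁻²⁷) ≈ 1.091×10⁶ m/s.
B = mv/(|q|r) = (4.983×10⁻²⁷)(1.091×10⁶)/((3.204×10⁻¹⁹)(0.172)) ≈ 0.0986 T.

B ≈ 0.0986 T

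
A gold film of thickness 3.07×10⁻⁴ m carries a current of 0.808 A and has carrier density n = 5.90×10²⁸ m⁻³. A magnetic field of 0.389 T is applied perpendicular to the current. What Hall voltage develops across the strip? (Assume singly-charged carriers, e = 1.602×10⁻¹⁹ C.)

V_H = IB/(n e t).
V_H = (0.808)(0.389)/((5.90×10²⁸)(1.602×10⁻¹⁹)(3.07×10⁻⁴)) ≈ 1.08×10⁻⁷ V.

V_H ≈ 1.08×10⁻⁷ V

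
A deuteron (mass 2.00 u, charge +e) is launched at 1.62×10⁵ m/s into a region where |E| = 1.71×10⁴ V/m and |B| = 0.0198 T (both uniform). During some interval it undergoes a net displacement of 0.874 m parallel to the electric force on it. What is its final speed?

v_f ≈ 1.21×10⁶ m/s

B does no work; ΔKE = |q|E d.
½mv_f² = ½mv₀² + |q|Ed = ½(3.322×10⁻²⁷)(1.62×10⁵)² + (1.602×10⁻¹⁹)(1.71×10⁴)(0.874) ≈ 4.359×10⁻¹⁷ J + 2.394×10⁻¹⁵ J ≈ 2.438×10⁻¹⁵ J.
v_f = √(2·2.438×10⁻¹⁵/3.322×10⁻²⁷) ≈ 1.21×10⁶ m/s.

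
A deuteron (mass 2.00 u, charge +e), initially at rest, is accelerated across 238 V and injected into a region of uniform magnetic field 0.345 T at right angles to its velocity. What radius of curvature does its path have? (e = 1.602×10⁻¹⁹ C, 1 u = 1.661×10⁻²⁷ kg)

Acceleration: |q|V = ½mv² ⇒ v = √(2|q|V/m) = √(2·1.602×10⁻¹⁹·238/3.322×10⁻²⁷) ≈ 1.515×10⁵ m/s.
In the field: r = mv/(|q|B) = (3.322×10⁻²⁷)(1.515×10⁵)/((1.602×10⁻¹⁹)(0.345)) ≈ 9.11×10⁻³ m.

r ≈ 9.11×10⁻³ m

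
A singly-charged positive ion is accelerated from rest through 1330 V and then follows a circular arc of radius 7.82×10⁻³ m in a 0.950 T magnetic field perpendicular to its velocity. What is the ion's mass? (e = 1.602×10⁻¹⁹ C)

Combine |q|V = ½mv² and r = mv/(|q|B): eliminate v to get m = qB²r²/(2V).
m = (1.602×10⁻¹⁹)(0.950)²(7.82×10⁻³)²/(2·1330) ≈ 3.32×10⁻²⁷ kg.

m ≈ 3.32×10⁻²⁷ kg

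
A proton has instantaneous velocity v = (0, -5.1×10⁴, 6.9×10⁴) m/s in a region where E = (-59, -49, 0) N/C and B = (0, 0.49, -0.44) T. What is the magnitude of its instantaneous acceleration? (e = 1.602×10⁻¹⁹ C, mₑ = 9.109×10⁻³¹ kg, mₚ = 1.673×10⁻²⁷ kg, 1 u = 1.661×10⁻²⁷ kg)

v×B = (-1.14×10⁴, 0, 0) N/C.
E + v×B = (-1.14×10⁴, -49.0, 0) N/C.
F = q(E + v×B) = (1.602×10⁻¹⁹ C)·(-1.14×10⁴, -49.0, 0) = (-1.83×10⁻¹⁵, -7.85×10⁻¹⁸, 0) N.
|a| = |F|/m = 1.831×10⁻¹⁵/1.673×10⁻²⁷ ≈ 1.09×10¹² m/s².

|a| ≈ 1.09×10¹² m/s²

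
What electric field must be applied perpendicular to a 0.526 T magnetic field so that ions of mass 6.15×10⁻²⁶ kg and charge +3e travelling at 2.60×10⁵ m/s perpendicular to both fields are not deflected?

For straight-line motion qE = qvB, so E = vB.
E = 2.60×10⁵ × 0.526 = 1.37×10⁵ V/m.

E = 1.37×10⁵ V/m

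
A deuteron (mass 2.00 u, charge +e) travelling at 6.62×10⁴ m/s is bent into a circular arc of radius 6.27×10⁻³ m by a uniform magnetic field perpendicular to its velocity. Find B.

B ≈ 0.219 T

From |q|vB = mv²/r, B = mv/(|q|r).
B = (3.322×10⁻²⁷)(6.62×10⁴)/((1.602×10⁻¹⁹)(6.27×10⁻³)) ≈ 0.219 T.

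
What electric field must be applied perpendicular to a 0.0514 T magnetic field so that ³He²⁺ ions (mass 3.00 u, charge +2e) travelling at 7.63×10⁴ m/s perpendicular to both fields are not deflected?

For straight-line motion qE = qvB, so E = vB.
E = 7.63×10⁴ × 0.0514 = 3920 V/m.

E = 3920 V/m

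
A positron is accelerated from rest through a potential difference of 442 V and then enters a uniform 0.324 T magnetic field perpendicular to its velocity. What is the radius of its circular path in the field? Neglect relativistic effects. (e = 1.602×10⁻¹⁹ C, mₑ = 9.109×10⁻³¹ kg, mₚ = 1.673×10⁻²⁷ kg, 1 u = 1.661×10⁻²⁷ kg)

r ≈ 2.19×10⁻⁴ m

Acceleration: |q|V = ½mv² ⇒ v = √(2|q|V/m) = √(2·1.602×10⁻¹⁹·442/9.109×10⁻³¹) ≈ 1.247×10⁷ m/s.
In the field: r = mv/(|q|B) = (9.109×10⁻³¹)(1.247×10⁷)/((1.602×10⁻¹⁹)(0.324)) ≈ 2.19×10⁻⁴ m.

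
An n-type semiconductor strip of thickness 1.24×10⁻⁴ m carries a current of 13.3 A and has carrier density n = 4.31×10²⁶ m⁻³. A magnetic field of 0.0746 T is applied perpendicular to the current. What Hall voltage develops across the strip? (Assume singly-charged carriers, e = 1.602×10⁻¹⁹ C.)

V_H ≈ 1.16×10⁻⁴ V

V_H = IB/(n e t).
V_H = (13.3)(0.0746)/((4.31×10²⁶)(1.602×10⁻¹⁹)(1.24×10⁻⁴)) ≈ 1.16×10⁻⁴ V.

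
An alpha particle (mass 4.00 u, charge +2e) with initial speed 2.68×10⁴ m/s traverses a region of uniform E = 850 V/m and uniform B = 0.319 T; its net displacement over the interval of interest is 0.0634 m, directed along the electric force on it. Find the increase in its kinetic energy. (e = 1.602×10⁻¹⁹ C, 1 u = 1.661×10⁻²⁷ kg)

The magnetic force is always ⟂ v and does no work; only the electric force changes KE.
ΔKE = F_E · d = |q|E d = (3.204×10⁻¹⁹)(850)(0.0634) ≈ 1.73×10⁻¹⁷ J.

ΔKE ≈ 1.73×10⁻¹⁷ J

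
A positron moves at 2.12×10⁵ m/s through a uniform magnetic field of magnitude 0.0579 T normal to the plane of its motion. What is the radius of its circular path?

The magnetic force provides the centripetal force: |q|vB = mv²/r.
r = mv/(|q|B) = (9.109×10⁻³¹)(2.12×10⁵)/((1.602×10⁻¹⁹)(0.0579)) ≈ 2.08×10⁻⁵ m.

r ≈ 2.08×10⁻⁵ m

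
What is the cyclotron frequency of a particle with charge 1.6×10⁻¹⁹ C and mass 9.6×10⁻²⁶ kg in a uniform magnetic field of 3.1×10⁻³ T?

f = |q|B/(2πm).
f = (1.6×10⁻¹⁹)(3.1×10⁻³)/(2π·9.6×10⁻²⁶) ≈ 820 Hz.

f ≈ 820 Hz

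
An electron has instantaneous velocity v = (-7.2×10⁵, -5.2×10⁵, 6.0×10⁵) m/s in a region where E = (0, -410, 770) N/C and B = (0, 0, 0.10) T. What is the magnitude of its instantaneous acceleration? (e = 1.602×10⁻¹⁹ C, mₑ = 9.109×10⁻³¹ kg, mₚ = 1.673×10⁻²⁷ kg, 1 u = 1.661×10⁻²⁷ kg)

|a| ≈ 1.56×10¹⁶ m/s²

v×B = (-5.20×10⁴, 7.20×10⁴, 0) N/C.
E + v×B = (-5.20×10⁴, 7.16×10⁴, 770) N/C.
F = q(E + v×B) = (−1.602×10⁻¹⁹ C)·(-5.20×10⁴, 7.16×10⁴, 770) = (8.33×10⁻¹⁵, -1.15×10⁻¹⁴, -1.23×10⁻¹⁶) N.
|a| = |F|/m = 1.418×10⁻¹⁴/9.109×10⁻³¹ ≈ 1.56×10¹⁶ m/s².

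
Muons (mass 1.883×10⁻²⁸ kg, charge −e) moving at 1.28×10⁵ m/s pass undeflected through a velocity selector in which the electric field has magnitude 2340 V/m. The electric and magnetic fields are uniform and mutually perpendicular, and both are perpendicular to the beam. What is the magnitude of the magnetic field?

B = 0.0183 T

Balance of forces in the selector: qE = qvB ⇒ B = E/v.
B = 2340/1.28×10⁵ = 0.0183 T.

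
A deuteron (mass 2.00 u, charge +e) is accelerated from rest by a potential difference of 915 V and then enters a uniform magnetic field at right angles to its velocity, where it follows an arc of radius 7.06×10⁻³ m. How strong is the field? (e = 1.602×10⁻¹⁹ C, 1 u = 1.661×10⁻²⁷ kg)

B ≈ 0.873 T

v = √(2|q|V/m) = √(2·1.602×10⁻¹⁹·915/3.322×10⁻²⁷) ≈ 2.971×10⁵ m/s.
B = mv/(|q|r) = (3.322×10⁻²⁷)(2.971×10⁵)/((1.602×10⁻¹⁹)(7.06×10⁻³)) ≈ 0.873 T.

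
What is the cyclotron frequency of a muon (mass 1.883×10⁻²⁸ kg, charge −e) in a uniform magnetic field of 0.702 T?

f = |q|B/(2πm).
f = (1.602×10⁻¹⁹)(0.702)/(2π·1.883×10⁻²⁸) ≈ 9.51×10⁷ Hz.

f ≈ 9.51×10⁷ Hz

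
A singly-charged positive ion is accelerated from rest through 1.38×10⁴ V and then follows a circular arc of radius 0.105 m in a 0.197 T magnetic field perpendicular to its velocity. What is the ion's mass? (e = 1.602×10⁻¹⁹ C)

Combine |q|V = ½mv² and r = mv/(|q|B): eliminate v to get m = qB²r²/(2V).
m = (1.602×10⁻¹⁹)(0.197)²(0.105)²/(2·1.38×10⁴) ≈ 2.48×10⁻²⁷ kg.

m ≈ 2.48×10⁻²⁷ kg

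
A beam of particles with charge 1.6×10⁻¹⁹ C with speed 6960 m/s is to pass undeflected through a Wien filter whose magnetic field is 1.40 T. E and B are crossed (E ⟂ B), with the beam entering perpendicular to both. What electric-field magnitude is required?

For straight-line motion qE = qvB, so E = vB.
E = 6960 × 1.40 = 9740 V/m.

E = 9740 V/m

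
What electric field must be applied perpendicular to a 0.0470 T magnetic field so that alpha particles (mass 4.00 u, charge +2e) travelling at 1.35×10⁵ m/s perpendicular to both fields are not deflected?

E = 6340 V/m

For straight-line motion qE = qvB, so E = vB.
E = 1.35×10⁵ × 0.0470 = 6340 V/m.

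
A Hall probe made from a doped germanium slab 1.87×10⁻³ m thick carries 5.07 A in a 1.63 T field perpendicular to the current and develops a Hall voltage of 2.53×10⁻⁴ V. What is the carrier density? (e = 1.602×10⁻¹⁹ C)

From V_H = IB/(n e t), n = IB/(V_H e t).
n = (5.07)(1.63)/((2.53×10⁻⁴)(1.602×10⁻¹⁹)(1.87×10⁻³)) ≈ 1.09×10²⁶ m⁻³.

n ≈ 1.09×10²⁶ m⁻³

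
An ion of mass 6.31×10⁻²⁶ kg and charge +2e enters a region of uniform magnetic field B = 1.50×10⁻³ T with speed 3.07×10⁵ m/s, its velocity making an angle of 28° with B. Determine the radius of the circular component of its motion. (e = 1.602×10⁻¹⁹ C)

r ≈ 18.9 m

v⊥ = v sinθ = 3.07×10⁵·sin28° ≈ 1.441×10⁵ m/s.
r = m v⊥/(|q|B) = (6.31×10⁻²⁶)(1.441×10⁵)/((3.204×10⁻¹⁹)(1.50×10⁻³)) ≈ 18.9 m.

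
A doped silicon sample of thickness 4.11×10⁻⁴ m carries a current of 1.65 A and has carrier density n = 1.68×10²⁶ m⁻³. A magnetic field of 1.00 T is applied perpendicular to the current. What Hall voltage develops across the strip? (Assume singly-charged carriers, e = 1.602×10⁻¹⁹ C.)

V_H = IB/(n e t).
V_H = (1.65)(1.00)/((1.68×10²⁶)(1.602×10⁻¹⁹)(4.11×10⁻⁴)) ≈ 1.49×10⁻⁴ V.

V_H ≈ 1.49×10⁻⁴ V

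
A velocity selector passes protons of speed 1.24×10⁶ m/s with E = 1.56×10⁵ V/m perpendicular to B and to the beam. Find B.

Balance of forces in the selector: qE = qvB ⇒ B = E/v.
B = 1.56×10⁵/1.24×10⁶ = 0.126 T.

B = 0.126 T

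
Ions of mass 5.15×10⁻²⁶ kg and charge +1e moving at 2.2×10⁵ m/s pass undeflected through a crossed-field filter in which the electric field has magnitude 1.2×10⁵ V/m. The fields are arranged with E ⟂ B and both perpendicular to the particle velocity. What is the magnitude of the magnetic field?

Balance of forces in the selector: qE = qvB ⇒ B = E/v.
B = 1.2×10⁵/2.2×10⁵ = 0.55 T.

B = 0.55 T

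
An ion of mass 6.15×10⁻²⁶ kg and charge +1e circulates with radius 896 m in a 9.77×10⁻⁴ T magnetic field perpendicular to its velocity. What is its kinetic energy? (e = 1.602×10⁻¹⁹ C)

v = |q|Br/m, then KE = ½mv² = (qBr)²/(2m).
v = (1.602×10⁻¹⁹)(9.77×10⁻⁴)(896)/6.15×10⁻²⁶ ≈ 2.280×10⁶ m/s.
KE = ½(6.15×10⁻²⁶)(2.280×10⁶)² ≈ 1.60×10⁻¹³ J = 9.98×10⁵ eV.

KE ≈ 9.98×10⁵ eV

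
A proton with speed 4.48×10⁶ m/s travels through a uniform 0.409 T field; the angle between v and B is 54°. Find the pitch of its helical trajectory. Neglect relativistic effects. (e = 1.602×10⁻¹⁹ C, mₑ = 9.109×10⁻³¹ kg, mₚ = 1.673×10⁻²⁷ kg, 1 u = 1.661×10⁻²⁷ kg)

p ≈ 0.422 m

v∥ = v cosθ = 4.48×10⁶·cos54° ≈ 2.633×10⁶ m/s.
T = 2πm/(|q|B) = 2π(1.673×10⁻²⁷)/((1.602×10⁻¹⁹)(0.409)) ≈ 1.604×10⁻⁷ s.
pitch = v∥ T = (2.633×10⁶)(1.604×10⁻⁷) ≈ 0.422 m.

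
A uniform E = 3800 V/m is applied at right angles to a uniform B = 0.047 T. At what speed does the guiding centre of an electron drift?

The steady drift has the magnetic force balancing the electric force, so v_d = E/B.
v_d = 3800/0.047 = 8.1×10⁴ m/s.

v_d ≈ 8.1×10⁴ m/s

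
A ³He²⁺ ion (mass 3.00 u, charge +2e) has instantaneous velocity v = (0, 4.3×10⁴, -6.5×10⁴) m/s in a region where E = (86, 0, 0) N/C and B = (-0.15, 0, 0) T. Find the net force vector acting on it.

v×B = (0, 9750, 6450) N/C.
E + v×B = (86.0, 9750, 6450) N/C.
F = q(E + v×B) = (3.204×10⁻¹⁹ C)·(86.0, 9750, 6450) = (2.76×10⁻¹⁷, 3.12×10⁻¹⁵, 2.07×10⁻¹⁵) N.

F ≈ (2.76×10⁻¹⁷, 3.12×10⁻¹⁵, 2.07×10⁻¹⁵) N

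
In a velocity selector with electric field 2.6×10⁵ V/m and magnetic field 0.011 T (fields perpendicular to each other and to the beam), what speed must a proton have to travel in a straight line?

For undeflected motion the electric and magnetic forces balance: qE = qvB.
v = E/B = 2.6×10⁵/0.011 = 2.4×10⁷ m/s.

v = 2.4×10⁷ m/s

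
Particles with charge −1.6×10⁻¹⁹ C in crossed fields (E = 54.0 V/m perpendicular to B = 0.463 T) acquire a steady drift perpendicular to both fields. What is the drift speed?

In crossed fields the guiding centre drifts at v_d = |E×B|/B² = E/B, independent of charge and mass.
v_d = 54.0/0.463 = 117 m/s.

v_d ≈ 117 m/s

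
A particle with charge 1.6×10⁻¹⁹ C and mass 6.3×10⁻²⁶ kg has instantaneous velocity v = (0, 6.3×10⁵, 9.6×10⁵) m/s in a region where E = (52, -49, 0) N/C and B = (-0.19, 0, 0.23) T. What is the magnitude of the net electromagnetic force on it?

v×B = (1.45×10⁵, -1.82×10⁵, 1.20×10⁵) N/C.
E + v×B = (1.45×10⁵, -1.82×10⁵, 1.20×10⁵) N/C.
F = q(E + v×B) = (1.6×10⁻¹⁹ C)·(1.45×10⁵, -1.82×10⁵, 1.20×10⁵) = (2.32×10⁻¹⁴, -2.92×10⁻¹⁴, 1.92×10⁻¹⁴) N.
|F| = 4.19×10⁻¹⁴ N.

|F| ≈ 4.19×10⁻¹⁴ N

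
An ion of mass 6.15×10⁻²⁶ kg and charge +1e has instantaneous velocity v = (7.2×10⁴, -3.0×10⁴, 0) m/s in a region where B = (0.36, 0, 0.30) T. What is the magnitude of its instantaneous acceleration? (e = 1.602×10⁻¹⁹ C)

|a| ≈ 6.71×10¹⁰ m/s²

v×B = (-9000, -2.16×10⁴, 1.08×10⁴) N/C.
F = q v×B = (1.602×10⁻¹⁹ C)·(-9000, -2.16×10⁴, 1.08×10⁴) = (-1.44×10⁻¹⁵, -3.46×10⁻¹⁵, 1.73×10⁻¹⁵) N.
|a| = |F|/m = 4.129×10⁻¹⁵/6.15×10⁻²⁶ ≈ 6.71×10¹⁰ m/s².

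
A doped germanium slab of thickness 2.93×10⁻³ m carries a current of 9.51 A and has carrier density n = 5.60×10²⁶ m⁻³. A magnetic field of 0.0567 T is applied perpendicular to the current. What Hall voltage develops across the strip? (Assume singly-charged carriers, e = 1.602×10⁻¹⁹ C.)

V_H = IB/(n e t).
V_H = (9.51)(0.0567)/((5.60×10²⁶)(1.602×10⁻¹⁹)(2.93×10⁻³)) ≈ 2.05×10⁻⁶ V.

V_H ≈ 2.05×10⁻⁶ V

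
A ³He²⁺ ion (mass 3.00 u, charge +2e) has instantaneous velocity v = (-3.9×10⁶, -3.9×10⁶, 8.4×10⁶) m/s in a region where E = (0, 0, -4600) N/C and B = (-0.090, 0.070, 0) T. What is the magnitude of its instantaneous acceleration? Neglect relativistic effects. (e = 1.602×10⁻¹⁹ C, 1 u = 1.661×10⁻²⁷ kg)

v×B = (-5.88×10⁵, -7.56×10⁵, -6.24×10⁵) N/C.
E + v×B = (-5.88×10⁵, -7.56×10⁵, -6.29×10⁵) N/C.
F = q(E + v×B) = (3.204×10⁻¹⁹ C)·(-5.88×10⁵, -7.56×10⁵, -6.29×10⁵) = (-1.88×10⁻¹³, -2.42×10⁻¹³, -2.01×10⁻¹³) N.
|a| = |F|/m = 3.671×10⁻¹³/4.983×10⁻²⁷ ≈ 7.37×10¹³ m/s².

|a| ≈ 7.37×10¹³ m/s²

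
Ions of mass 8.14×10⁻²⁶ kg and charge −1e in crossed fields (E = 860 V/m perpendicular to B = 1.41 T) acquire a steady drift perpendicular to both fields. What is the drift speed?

The E×B drift speed is v_d = E/B.
v_d = 860/1.41 = 610 m/s.

v_d ≈ 610 m/s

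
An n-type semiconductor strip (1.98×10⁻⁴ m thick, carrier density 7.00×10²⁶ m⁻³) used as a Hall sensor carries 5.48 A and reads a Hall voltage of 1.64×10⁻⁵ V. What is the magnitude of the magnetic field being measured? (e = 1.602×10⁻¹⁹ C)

B ≈ 0.0664 T

From V_H = IB/(n e t), B = V_H n e t / I.
B = (1.64×10⁻⁵)(7.00×10²⁶)(1.602×10⁻¹⁹)(1.98×10⁻⁴)/5.48 ≈ 0.0664 T.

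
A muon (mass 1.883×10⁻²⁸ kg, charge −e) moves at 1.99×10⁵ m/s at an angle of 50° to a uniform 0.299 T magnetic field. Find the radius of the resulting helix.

r ≈ 5.99×10⁻⁴ m

v⊥ = v sinθ = 1.99×10⁵·sin50° ≈ 1.524×10⁵ m/s.
r = m v⊥/(|q|B) = (1.883×10⁻²⁸)(1.524×10⁵)/((1.602×10⁻¹⁹)(0.299)) ≈ 5.99×10⁻⁴ m.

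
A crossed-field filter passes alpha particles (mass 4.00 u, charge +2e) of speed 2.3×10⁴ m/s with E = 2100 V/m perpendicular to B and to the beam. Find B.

Balance of forces in the selector: qE = qvB ⇒ B = E/v.
B = 2100/2.3×10⁴ = 0.091 T.

B = 0.091 T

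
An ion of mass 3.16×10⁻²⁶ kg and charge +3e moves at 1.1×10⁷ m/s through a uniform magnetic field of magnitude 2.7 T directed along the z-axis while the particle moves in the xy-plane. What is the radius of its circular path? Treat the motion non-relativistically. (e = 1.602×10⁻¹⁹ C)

r ≈ 0.27 m

The magnetic force provides the centripetal force: |q|vB = mv²/r.
r = mv/(|q|B) = (3.16×10⁻²⁶)(1.1×10⁷)/((4.806×10⁻¹⁹)(2.7)) ≈ 0.27 m.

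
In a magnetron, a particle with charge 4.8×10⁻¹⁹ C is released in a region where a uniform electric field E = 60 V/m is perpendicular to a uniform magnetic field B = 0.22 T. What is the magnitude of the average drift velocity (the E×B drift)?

The steady drift has the magnetic force balancing the electric force, so v_d = E/B.
v_d = 60/0.22 = 270 m/s.

v_d ≈ 270 m/s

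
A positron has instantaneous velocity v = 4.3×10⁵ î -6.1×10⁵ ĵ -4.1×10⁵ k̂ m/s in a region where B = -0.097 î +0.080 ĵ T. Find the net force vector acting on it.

v×B = (3.28×10⁴, 3.98×10⁴, -2.48×10⁴) N/C.
F = q v×B = (1.602×10⁻¹⁹ C)·(3.28×10⁴, 3.98×10⁴, -2.48×10⁴) = (5.25×10⁻¹⁵, 6.37×10⁻¹⁵, -3.97×10⁻¹⁵) N.

F ≈ (5.25×10⁻¹⁵, 6.37×10⁻¹⁵, -3.97×10⁻¹⁵) N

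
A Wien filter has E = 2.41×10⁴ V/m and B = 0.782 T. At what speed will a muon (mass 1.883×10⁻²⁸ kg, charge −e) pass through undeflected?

Zero net Lorentz force requires |qE| = |q v×B|, i.e. E = vB.
v = E/B = 2.41×10⁴/0.782 = 3.08×10⁴ m/s.

v = 3.08×10⁴ m/s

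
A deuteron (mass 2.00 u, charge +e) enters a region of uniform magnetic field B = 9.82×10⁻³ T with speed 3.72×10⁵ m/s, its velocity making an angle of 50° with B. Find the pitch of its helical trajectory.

p ≈ 3.17 m

v∥ = v cosθ = 3.72×10⁵·cos50° ≈ 2.391×10⁵ m/s.
T = 2πm/(|q|B) = 2π(3.322×10⁻²⁷)/((1.602×10⁻¹⁹)(9.82×10⁻³)) ≈ 1.327×10⁻⁵ s.
pitch = v∥ T = (2.391×10⁵)(1.327×10⁻⁵) ≈ 3.17 m.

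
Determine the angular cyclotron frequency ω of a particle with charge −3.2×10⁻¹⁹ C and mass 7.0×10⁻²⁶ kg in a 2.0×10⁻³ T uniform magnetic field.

ω = |q|B/m.
ω = (3.2×10⁻¹⁹)(2.0×10⁻³)/7.0×10⁻²⁶ ≈ 9100 rad/s.

ω ≈ 9100 rad/s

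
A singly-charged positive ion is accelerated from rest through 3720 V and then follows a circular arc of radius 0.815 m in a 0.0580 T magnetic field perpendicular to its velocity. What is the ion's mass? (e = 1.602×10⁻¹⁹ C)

m ≈ 4.81×10⁻²⁶ kg

Combine |q|V = ½mv² and r = mv/(|q|B): eliminate v to get m = qB²r²/(2V).
m = (1.602×10⁻¹⁹)(0.0580)²(0.815)²/(2·3720) ≈ 4.81×10⁻²⁶ kg.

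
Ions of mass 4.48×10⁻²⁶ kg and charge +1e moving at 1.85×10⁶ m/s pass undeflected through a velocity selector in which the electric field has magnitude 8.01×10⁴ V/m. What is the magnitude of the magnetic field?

Balance of forces in the selector: qE = qvB ⇒ B = E/v.
B = 8.01×10⁴/1.85×10⁶ = 0.0433 T.

B = 0.0433 T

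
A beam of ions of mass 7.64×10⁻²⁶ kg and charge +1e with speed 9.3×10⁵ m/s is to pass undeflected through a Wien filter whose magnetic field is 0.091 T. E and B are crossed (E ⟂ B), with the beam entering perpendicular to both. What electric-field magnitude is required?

For straight-line motion qE = qvB, so E = vB.
E = 9.3×10⁵ × 0.091 = 8.5×10⁴ V/m.

E = 8.5×10⁴ V/m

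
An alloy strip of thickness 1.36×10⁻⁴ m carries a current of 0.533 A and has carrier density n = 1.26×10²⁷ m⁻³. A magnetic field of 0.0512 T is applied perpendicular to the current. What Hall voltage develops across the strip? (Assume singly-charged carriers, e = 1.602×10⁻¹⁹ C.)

V_H ≈ 9.94×10⁻⁷ V

V_H = IB/(n e t).
V_H = (0.533)(0.0512)/((1.26×10²⁷)(1.602×10⁻¹⁹)(1.36×10⁻⁴)) ≈ 9.94×10⁻⁷ V.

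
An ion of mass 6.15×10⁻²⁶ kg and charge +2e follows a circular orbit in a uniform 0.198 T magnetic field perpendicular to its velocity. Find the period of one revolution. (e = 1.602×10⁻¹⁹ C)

T ≈ 6.09×10⁻⁶ s

The cyclotron period depends only on m, q, B: T = 2πm/(|q|B).
T = 2π(6.15×10⁻²⁶)/((3.204×10⁻¹⁹)(0.198)) ≈ 6.09×10⁻⁶ s.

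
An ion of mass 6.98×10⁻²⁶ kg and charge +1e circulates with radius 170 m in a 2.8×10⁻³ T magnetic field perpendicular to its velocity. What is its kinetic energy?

v = |q|Br/m, then KE = ½mv² = (qBr)²/(2m).
v = (1.602×10⁻¹⁹)(2.8×10⁻³)(170)/6.98×10⁻²⁶ ≈ 1.092×10⁶ m/s.
KE = ½(6.98×10⁻²⁶)(1.092×10⁶)² ≈ 4.2×10⁻¹⁴ J.

KE ≈ 4.2×10⁻¹⁴ J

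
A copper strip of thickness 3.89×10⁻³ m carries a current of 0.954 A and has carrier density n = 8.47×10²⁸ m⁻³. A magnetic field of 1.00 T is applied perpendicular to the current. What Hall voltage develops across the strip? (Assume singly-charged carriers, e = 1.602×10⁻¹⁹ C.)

V_H ≈ 1.81×10⁻⁸ V

V_H = IB/(n e t).
V_H = (0.954)(1.00)/((8.47×10²⁸)(1.602×10⁻¹⁹)(3.89×10⁻³)) ≈ 1.81×10⁻⁸ V.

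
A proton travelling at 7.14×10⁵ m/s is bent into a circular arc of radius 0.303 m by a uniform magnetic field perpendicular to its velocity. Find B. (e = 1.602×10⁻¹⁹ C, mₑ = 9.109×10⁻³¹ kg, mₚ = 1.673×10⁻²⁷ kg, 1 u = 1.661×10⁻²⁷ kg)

B ≈ 0.0246 T

From |q|vB = mv²/r, B = mv/(|q|r).
B = (1.673×10⁻²⁷)(7.14×10⁵)/((1.602×10⁻¹⁹)(0.303)) ≈ 0.0246 T.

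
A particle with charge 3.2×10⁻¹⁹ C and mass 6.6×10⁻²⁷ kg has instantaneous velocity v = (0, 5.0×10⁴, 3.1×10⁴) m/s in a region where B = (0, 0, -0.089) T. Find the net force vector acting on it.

v×B = (-4450, 0, 0) N/C.
F = q v×B = (3.2×10⁻¹⁹ C)·(-4450, 0, 0) = (-1.42×10⁻¹⁵, 0, 0) N.

F ≈ (-1.42×10⁻¹⁵, 0, 0) N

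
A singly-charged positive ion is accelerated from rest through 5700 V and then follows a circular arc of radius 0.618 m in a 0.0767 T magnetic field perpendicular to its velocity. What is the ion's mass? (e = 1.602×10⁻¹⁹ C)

m ≈ 3.16×10⁻²⁶ kg

Combine |q|V = ½mv² and r = mv/(|q|B): eliminate v to get m = qB²r²/(2V).
m = (1.602×10⁻¹⁹)(0.0767)²(0.618)²/(2·5700) ≈ 3.16×10⁻²⁶ kg.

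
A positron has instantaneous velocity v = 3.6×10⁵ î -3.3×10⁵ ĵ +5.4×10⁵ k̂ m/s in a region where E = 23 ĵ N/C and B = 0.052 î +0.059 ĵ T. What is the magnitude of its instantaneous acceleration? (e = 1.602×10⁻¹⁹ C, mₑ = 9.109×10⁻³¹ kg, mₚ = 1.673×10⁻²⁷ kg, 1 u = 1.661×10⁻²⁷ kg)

|a| ≈ 1.01×10¹⁶ m/s²

v×B = (-3.19×10⁴, 2.81×10⁴, 3.84×10⁴) N/C.
E + v×B = (-3.19×10⁴, 2.81×10⁴, 3.84×10⁴) N/C.
F = q(E + v×B) = (1.602×10⁻¹⁹ C)·(-3.19×10⁴, 2.81×10⁴, 3.84×10⁴) = (-5.10×10⁻¹⁵, 4.50×10⁻¹⁵, 6.15×10⁻¹⁵) N.
|a| = |F|/m = 9.174×10⁻¹⁵/9.109×10⁻³¹ ≈ 1.01×10¹⁶ m/s².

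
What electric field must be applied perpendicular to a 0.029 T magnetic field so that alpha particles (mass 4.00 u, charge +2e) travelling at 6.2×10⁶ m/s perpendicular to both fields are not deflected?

For straight-line motion qE = qvB, so E = vB.
E = 6.2×10⁶ × 0.029 = 1.8×10⁵ V/m.

E = 1.8×10⁵ V/m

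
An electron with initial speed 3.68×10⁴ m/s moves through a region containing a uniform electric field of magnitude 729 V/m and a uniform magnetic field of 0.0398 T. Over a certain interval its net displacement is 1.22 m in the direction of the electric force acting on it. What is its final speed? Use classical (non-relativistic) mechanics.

v_f ≈ 1.77×10⁷ m/s

B does no work; ΔKE = |q|E d.
½mv_f² = ½mv₀² + |q|Ed = ½(9.109×10⁻³¹)(3.68×10⁴)² + (1.602×10⁻¹⁹)(729)(1.22) ≈ 6.168×10⁻²² J + 1.425×10⁻¹⁶ J ≈ 1.425×10⁻¹⁶ J.
v_f = √(2·1.425×10⁻¹⁶/9.109×10⁻³¹) ≈ 1.77×10⁷ m/s.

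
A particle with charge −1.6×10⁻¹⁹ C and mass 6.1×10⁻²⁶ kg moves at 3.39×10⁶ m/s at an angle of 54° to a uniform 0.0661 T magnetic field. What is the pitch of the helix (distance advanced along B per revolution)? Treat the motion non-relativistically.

v∥ = v cosθ = 3.39×10⁶·cos54° ≈ 1.993×10⁶ m/s.
T = 2πm/(|q|B) = 2π(6.1×10⁻²⁶)/((1.6×10⁻¹⁹)(0.0661)) ≈ 3.624×10⁻⁵ s.
pitch = v∥ T = (1.993×10⁶)(3.624×10⁻⁵) ≈ 72.2 m.

p ≈ 72.2 m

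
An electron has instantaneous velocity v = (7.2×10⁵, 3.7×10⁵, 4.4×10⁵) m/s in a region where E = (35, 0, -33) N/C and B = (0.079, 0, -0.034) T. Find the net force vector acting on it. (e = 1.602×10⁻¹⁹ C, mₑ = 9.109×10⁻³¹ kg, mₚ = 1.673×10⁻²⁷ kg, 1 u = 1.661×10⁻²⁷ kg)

v×B = (-1.26×10⁴, 5.92×10⁴, -2.92×10⁴) N/C.
E + v×B = (-1.25×10⁴, 5.92×10⁴, -2.93×10⁴) N/C.
F = q(E + v×B) = (−1.602×10⁻¹⁹ C)·(-1.25×10⁴, 5.92×10⁴, -2.93×10⁴) = (2.01×10⁻¹⁵, -9.49×10⁻¹⁵, 4.69×10⁻¹⁵) N.

F ≈ (2.01×10⁻¹⁵, -9.49×10⁻¹⁵, 4.69×10⁻¹⁵) N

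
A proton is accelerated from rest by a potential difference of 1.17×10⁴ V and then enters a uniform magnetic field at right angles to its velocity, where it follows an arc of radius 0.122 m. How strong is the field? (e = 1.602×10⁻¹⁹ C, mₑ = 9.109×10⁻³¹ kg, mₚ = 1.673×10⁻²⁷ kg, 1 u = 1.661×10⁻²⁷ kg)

B ≈ 0.128 T

v = √(2|q|V/m) = √(2·1.602×10⁻¹⁹·1.17×10⁴/1.673×10⁻²⁷) ≈ 1.497×10⁶ m/s.
B = mv/(|q|r) = (1.673×10⁻²⁷)(1.497×10⁶)/((1.602×10⁻¹⁹)(0.122)) ≈ 0.128 T.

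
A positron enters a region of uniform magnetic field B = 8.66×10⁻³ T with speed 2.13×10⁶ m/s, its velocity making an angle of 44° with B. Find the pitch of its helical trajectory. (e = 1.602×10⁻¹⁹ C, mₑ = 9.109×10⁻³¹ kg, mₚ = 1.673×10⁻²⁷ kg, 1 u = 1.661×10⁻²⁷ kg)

v∥ = v cosθ = 2.13×10⁶·cos44° ≈ 1.532×10⁶ m/s.
T = 2πm/(|q|B) = 2π(9.109×10⁻³¹)/((1.602×10⁻¹⁹)(8.66×10⁻³)) ≈ 4.125×10⁻⁹ s.
pitch = v∥ T = (1.532×10⁶)(4.125×10⁻⁹) ≈ 6.32×10⁻³ m.

p ≈ 6.32×10⁻³ m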